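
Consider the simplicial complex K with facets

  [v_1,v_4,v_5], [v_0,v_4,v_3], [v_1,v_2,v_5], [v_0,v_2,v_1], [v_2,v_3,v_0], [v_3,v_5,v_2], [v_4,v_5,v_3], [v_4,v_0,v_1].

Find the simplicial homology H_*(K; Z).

H_0 = Z,  H_1 = 0,  H_2 = Z.

K has 6 vertices, 12 edges, 8 triangles.
rank ∂_0 = 0, rank ∂_1 = 5 ⇒ b_0 = 6 − 0 − 5 = 1; all invariant factors of ∂_1 are 1 so no torsion. So H_0 = Z.
rank ∂_1 = 5, rank ∂_2 = 7 ⇒ b_1 = 12 − 5 − 7 = 0; all invariant factors of ∂_2 are 1 so no torsion. So H_1 = 0.
rank ∂_2 = 7, rank ∂_3 = 0 ⇒ b_2 = 8 − 7 − 0 = 1. So H_2 = Z.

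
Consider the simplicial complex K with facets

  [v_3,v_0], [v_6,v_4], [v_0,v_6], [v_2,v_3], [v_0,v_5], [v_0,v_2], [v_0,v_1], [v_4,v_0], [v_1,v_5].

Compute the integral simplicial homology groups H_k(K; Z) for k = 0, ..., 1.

H_0 = Z,  H_1 = Z^3.

Fix the vertex order v_0 < v_1 < v_2 < v_3 < v_4 < v_5 < v_6 and write every simplex with vertices in increasing order. Then dim K = 1 and the simplices of K are:

  0-simplices (7): [v_0], [v_1], [v_2], [v_3], [v_4], [v_5], [v_6]
  1-simplices (9): [v_0,v_1], [v_0,v_2], [v_0,v_3], [v_0,v_4], [v_0,v_5], [v_0,v_6], [v_1,v_5], [v_2,v_3], [v_4,v_6]

Hence C_0 ≅ Z^7, C_1 ≅ Z^9.

∂_1: C_1 → C_0 is given by ∂[p,q] = [q] − [p]. For instance
  ∂[v_0,v_4] = [v_4] − [v_0].
The resulting 7×9 matrix has rank 6, and its Smith normal form has invariant factors (1,1,1,1,1,1).

Now H_k = ker ∂_k / im ∂_{k+1}, so:

  H_0: rank C_0 − rank ∂_1 = 7 − 6 = 1, and the invariant factors of ∂_1 are all 1, so H_0 ≅ Z.
  H_1: rank ker ∂_1 − rank ∂_2 = (9 − 6) − 0 = 3, and there is no ∂_2, so H_1 ≅ Z^3.

As a check, the Euler characteristic is 7 − 9 = -2, which agrees with 1 − 3 = -2.
(K is a triangulation of a wedge of 3 circles.)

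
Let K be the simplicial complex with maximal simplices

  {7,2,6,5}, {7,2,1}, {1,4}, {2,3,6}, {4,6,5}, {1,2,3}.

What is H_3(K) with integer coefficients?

We work with the vertex ordering 1 < 2 < 3 < 4 < 5 < 6 < 7. The simplices of K, each written with vertices in increasing order, are:

  0-simplices (7): [1], [2], [3], [4], [5], [6], [7]
  1-simplices (14): [1,2], [1,3], [1,4], [1,7], [2,3], [2,5], [2,6], [2,7], [3,6], [4,5], [4,6], [5,6], [5,7], [6,7]
  2-simplices (8): [1,2,3], [1,2,7], [2,3,6], [2,5,6], [2,5,7], [2,6,7], [4,5,6], [5,6,7]
  3-simplices (1): [2,5,6,7]

giving chain groups C_0 ≅ Z^7, C_1 ≅ Z^14, C_2 ≅ Z^8, C_3 ≅ Z^1.

∂_1: C_1 → C_0 is given by ∂[p,q] = [q] − [p]. For instance
  ∂[5,6] = [6] − [5].
The resulting 7×14 matrix has rank 6, and its Smith normal form has invariant factors (1,1,1,1,1,1).

∂_2: C_2 → C_1 sends each 2-simplex [p,q,r] to [q,r] − [p,r] + [p,q]. For instance
  ∂[2,3,6] = [3,6] − [2,6] + [2,3],
  ∂[4,5,6] = [5,6] − [4,6] + [4,5].
The resulting 14×8 matrix has rank 7, and its Smith normal form has invariant factors (1,1,1,1,1,1,1).

∂_3: C_3 → C_2 sends each 3-simplex σ to the alternating sum Σ_i (−1)^i (σ with its i-th vertex removed). For instance
  ∂[2,5,6,7] = [5,6,7] − [2,6,7] + [2,5,7] − [2,5,6].
As a 8×1 matrix over Z this has rank 1, with invariant factors (1).

Computing H_k = (kernel of ∂_k) / (image of ∂_{k+1}):

  H_3: rank ker ∂_3 − rank ∂_4 = (1 − 1) − 0 = 0, and there is no ∂_4, so H_3 = 0.

H_3 ≅ 0.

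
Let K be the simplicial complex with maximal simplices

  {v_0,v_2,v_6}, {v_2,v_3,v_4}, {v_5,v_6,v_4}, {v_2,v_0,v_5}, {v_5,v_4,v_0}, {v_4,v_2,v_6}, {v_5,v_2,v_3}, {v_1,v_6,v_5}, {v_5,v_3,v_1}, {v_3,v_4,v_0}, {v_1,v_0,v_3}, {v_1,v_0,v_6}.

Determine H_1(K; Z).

Take the total order v_0 < v_1 < v_2 < v_3 < v_4 < v_5 < v_6 on the vertex set. Then K (dimension 2) consists of the simplices:

  0-simplices (7): [v_0], [v_1], [v_2], [v_3], [v_4], [v_5], [v_6]
  1-simplices (18): (18 of them)
  2-simplices (12): (12 of them)

Hence C_0 ≅ Z^7, C_1 ≅ Z^18, C_2 ≅ Z^12.

∂_1: C_1 → C_0 sends each edge [p,q] (with p < q) to q − p.
The 7×18 boundary matrix has rank 6 and Smith normal form diag(1,1,1,1,1,1).

Boundary ∂_2: C_2 → C_1 sends each 2-simplex [p,q,r] to [q,r] − [p,r] + [p,q]. For instance
  ∂[v_4,v_5,v_6] = [v_5,v_6] − [v_4,v_6] + [v_4,v_5],
  ∂[v_2,v_4,v_6] = [v_4,v_6] − [v_2,v_6] + [v_2,v_4].
This gives a 18×12 integer matrix of rank 12; reducing to Smith normal form yields diagonal entries (1,1,1,1,1,1,1,1,1,1,1,2).

Now H_k = ker ∂_k / im ∂_{k+1}, so:

  H_1: rank ker ∂_1 − rank ∂_2 = (18 − 6) − 12 = 0, and ∂_2 has invariant factor 2 > 1, so H_1 = Z/2Z.

H_1 ≅ Z/2Z.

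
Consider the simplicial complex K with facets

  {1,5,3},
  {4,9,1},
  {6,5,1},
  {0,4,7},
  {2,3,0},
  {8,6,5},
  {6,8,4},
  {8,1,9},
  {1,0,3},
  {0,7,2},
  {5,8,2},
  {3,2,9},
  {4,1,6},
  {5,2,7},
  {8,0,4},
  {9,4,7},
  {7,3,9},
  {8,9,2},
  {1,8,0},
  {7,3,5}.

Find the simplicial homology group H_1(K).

Take the total order 0 < 1 < 2 < 3 < 4 < 5 < 6 < 7 < 8 < 9 on the vertex set. Then K (dimension 2) consists of the simplices:

  0-simplices (10): [0], [1], [2], [3], [4], [5], [6], [7], [8], [9]
  1-simplices (30): (30 of them)
  2-simplices (20): (20 of them)

so the chain groups are C_0 ≅ Z^10, C_1 ≅ Z^30, C_2 ≅ Z^20.

Boundary ∂_1: C_1 → C_0 is given by ∂[p,q] = [q] − [p]. For instance
  ∂[2,9] = [9] − [2].
This gives a 10×30 integer matrix of rank 9; reducing to Smith normal form yields diagonal entries (1,1,1,1,1,1,1,1,1).

Boundary ∂_2: C_2 → C_1 acts by ∂[p,q,r] = [q,r] − [p,r] + [p,q]. For instance
  ∂[2,3,9] = [3,9] − [2,9] + [2,3],
  ∂[0,4,8] = [4,8] − [0,8] + [0,4].
The 30×20 boundary matrix has rank 20 and Smith normal form diag(1,1,1,1,1,1,1,1,1,1,1,1,1,1,1,1,1,1,1,2).

From H_k ≅ ker(∂_k) / im(∂_{k+1}) we obtain:

  H_1: rank ker ∂_1 − rank ∂_2 = (30 − 9) − 20 = 1, and ∂_2 has invariant factor 2 > 1, so H_1 = Z ⊕ Z/2.

H_1 ≅ Z ⊕ Z/2.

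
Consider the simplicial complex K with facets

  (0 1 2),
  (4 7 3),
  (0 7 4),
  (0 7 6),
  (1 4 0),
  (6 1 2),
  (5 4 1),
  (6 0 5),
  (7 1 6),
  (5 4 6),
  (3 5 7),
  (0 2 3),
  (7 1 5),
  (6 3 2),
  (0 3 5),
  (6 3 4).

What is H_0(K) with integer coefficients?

Fix the vertex order 0 < 1 < 2 < 3 < 4 < 5 < 6 < 7 and write every simplex with vertices in increasing order. Then dim K = 2 and the simplices of K are:

  0-simplices (8): [0], [1], [2], [3], [4], [5], [6], [7]
  1-simplices (24): (24 of them)
  2-simplices (16): [0,1,2], [0,1,4], [0,2,3], [0,3,5], [0,4,7], [0,5,6], [0,6,7], [1,2,6], [1,4,5], [1,5,7], [1,6,7], [2,3,6], [3,4,6], [3,4,7], [3,5,7], [4,5,6]

Hence C_0 ≅ Z^8, C_1 ≅ Z^24, C_2 ≅ Z^16.

∂_1: C_1 → C_0 is given by ∂[p,q] = [q] − [p]. For instance
  ∂[1,5] = [5] − [1].
As a 8×24 matrix over Z this has rank 7, with invariant factors (1,1,1,1,1,1,1).

The boundary map ∂_2: C_2 → C_1 maps a triangle to the signed sum of its edges. For instance
  ∂[0,1,2] = [1,2] − [0,2] + [0,1],
  ∂[2,3,6] = [3,6] − [2,6] + [2,3].
The resulting 24×16 matrix has rank 15, and its Smith normal form has invariant factors (1,1,1,1,1,1,1,1,1,1,1,1,1,1,1).

Reading off H_k = ker ∂_k / im ∂_{k+1}:

  H_0: rank C_0 − rank ∂_1 = 8 − 7 = 1, and the invariant factors of ∂_1 are all 1, so H_0 = Z.

H_0 ≅ Z.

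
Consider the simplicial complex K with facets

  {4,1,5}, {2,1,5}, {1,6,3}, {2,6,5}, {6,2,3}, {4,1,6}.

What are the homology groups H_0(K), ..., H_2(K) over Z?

Fix the vertex order 1 < 2 < 3 < 4 < 5 < 6 and write every simplex with vertices in increasing order. Then dim K = 2 and the simplices of K are:

  0-simplices (6): [1], [2], [3], [4], [5], [6]
  1-simplices (12): [1,2], [1,3], [1,4], [1,5], [1,6], [2,3], [2,5], [2,6], [3,6], [4,5], [4,6], [5,6]
  2-simplices (6): [1,2,5], [1,3,6], [1,4,5], [1,4,6], [2,3,6], [2,5,6]

so the chain groups are C_0 ≅ Z^6, C_1 ≅ Z^12, C_2 ≅ Z^6.

∂_1: C_1 → C_0 sends each edge [p,q] (with p < q) to q − p.
The resulting 6×12 matrix has rank 5, and its Smith normal form has invariant factors (1,1,1,1,1).

∂_2: C_2 → C_1 maps a triangle to the signed sum of its edges. For instance
  ∂[1,2,5] = [2,5] − [1,5] + [1,2],
  ∂[2,5,6] = [5,6] − [2,6] + [2,5].
As a 12×6 matrix over Z this has rank 6, with invariant factors (1,1,1,1,1,1).

Computing H_k = (kernel of ∂_k) / (image of ∂_{k+1}):

  H_0: rank C_0 − rank ∂_1 = 6 − 5 = 1, and the invariant factors of ∂_1 are all 1, so H_0 = Z.
  H_1: rank ker ∂_1 − rank ∂_2 = (12 − 5) − 6 = 1, and the invariant factors of ∂_2 are all 1, so H_1 = Z.
  H_2: rank ker ∂_2 − rank ∂_3 = (6 − 6) − 0 = 0, and there is no ∂_3, so H_2 = 0.

H_0 = Z,  H_1 = Z,  H_2 = 0.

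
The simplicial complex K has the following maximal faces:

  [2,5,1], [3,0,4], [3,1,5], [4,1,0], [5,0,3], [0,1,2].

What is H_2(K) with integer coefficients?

Take the total order 0 < 1 < 2 < 3 < 4 < 5 on the vertex set. Then K (dimension 2) consists of the simplices:

  0-simplices (6): [0], [1], [2], [3], [4], [5]
  1-simplices (12): [0,1], [0,2], [0,3], [0,4], [0,5], [1,2], [1,3], [1,4], [1,5], [2,5], [3,4], [3,5]
  2-simplices (6): [0,1,2], [0,1,4], [0,3,4], [0,3,5], [1,2,5], [1,3,5]

giving chain groups C_0 ≅ Z^6, C_1 ≅ Z^12, C_2 ≅ Z^6.

Boundary ∂_1: C_1 → C_0 maps an edge to its endpoints' difference, ∂[p,q] = q − p. For instance
  ∂[0,4] = [4] − [0].
The resulting 6×12 matrix has rank 5, and its Smith normal form has invariant factors (1,1,1,1,1).

Boundary ∂_2: C_2 → C_1 acts by ∂[p,q,r] = [q,r] − [p,r] + [p,q]. For instance
  ∂[0,1,4] = [1,4] − [0,4] + [0,1],
  ∂[0,3,5] = [3,5] − [0,5] + [0,3].
This gives a 12×6 integer matrix of rank 6; reducing to Smith normal form yields diagonal entries (1,1,1,1,1,1).

Reading off H_k = ker ∂_k / im ∂_{k+1}:

  H_2: rank ker ∂_2 − rank ∂_3 = (6 − 6) − 0 = 0, and there is no ∂_3, so H_2 ≅ 0.

(K is a triangulation of the cylinder S^1 x I.)

H_2 = 0.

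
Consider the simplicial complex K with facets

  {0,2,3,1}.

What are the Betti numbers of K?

b_0 = 1, b_1 = 0, b_2 = 0, b_3 = 0.

We work with the vertex ordering 0 < 1 < 2 < 3. The simplices of K, each written with vertices in increasing order, are:

  0-simplices (4): [0], [1], [2], [3]
  1-simplices (6): [0,1], [0,2], [0,3], [1,2], [1,3], [2,3]
  2-simplices (4): [0,1,2], [0,1,3], [0,2,3], [1,2,3]
  3-simplices (1): [0,1,2,3]

Hence C_0 ≅ Z^4, C_1 ≅ Z^6, C_2 ≅ Z^4, C_3 ≅ Z^1.

The boundary map ∂_1: C_1 → C_0 sends each edge [p,q] (with p < q) to q − p.
This gives a 4×6 integer matrix of rank 3; reducing to Smith normal form yields diagonal entries (1,1,1).

Boundary ∂_2: C_2 → C_1 sends each 2-simplex [p,q,r] to [q,r] − [p,r] + [p,q]. For instance
  ∂[1,2,3] = [2,3] − [1,3] + [1,2],
  ∂[0,1,3] = [1,3] − [0,3] + [0,1].
The 6×4 boundary matrix has rank 3 and Smith normal form diag(1,1,1).

∂_3: C_3 → C_2 sends each 3-simplex σ to the alternating sum Σ_i (−1)^i (σ with its i-th vertex removed). For instance
  ∂[0,1,2,3] = [1,2,3] − [0,2,3] + [0,1,3] − [0,1,2].
The 4×1 boundary matrix has rank 1 and Smith normal form diag(1).

From H_k ≅ ker(∂_k) / im(∂_{k+1}) we obtain:

  H_0: rank C_0 − rank ∂_1 = 4 − 3 = 1, and the invariant factors of ∂_1 are all 1, so H_0 = Z.
  H_1: rank ker ∂_1 − rank ∂_2 = (6 − 3) − 3 = 0, and the invariant factors of ∂_2 are all 1, so H_1 = 0.
  H_2: rank ker ∂_2 − rank ∂_3 = (4 − 3) − 1 = 0, and the invariant factors of ∂_3 are all 1, so H_2 = 0.
  H_3: rank ker ∂_3 − rank ∂_4 = (1 − 1) − 0 = 0, and there is no ∂_4, so H_3 = 0.

(K is a triangulation of the 3-simplex.)

Hence the Betti numbers are b_0 = 1, b_1 = 0, b_2 = 0, b_3 = 0.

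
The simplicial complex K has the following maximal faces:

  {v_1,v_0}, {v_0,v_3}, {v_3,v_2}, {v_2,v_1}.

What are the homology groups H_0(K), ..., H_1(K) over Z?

H_0 = Z,  H_1 = Z.

We work with the vertex ordering v_0 < v_1 < v_2 < v_3. The simplices of K, each written with vertices in increasing order, are:

  0-simplices (4): [v_0], [v_1], [v_2], [v_3]
  1-simplices (4): [v_0,v_1], [v_0,v_3], [v_1,v_2], [v_2,v_3]

so the chain groups are C_0 ≅ Z^4, C_1 ≅ Z^4.

Boundary ∂_1: C_1 → C_0 is given by ∂[p,q] = [q] − [p]. For instance
  ∂[v_2,v_3] = [v_3] − [v_2].
This gives a 4×4 integer matrix of rank 3; reducing to Smith normal form yields diagonal entries (1,1,1).

Now H_k = ker ∂_k / im ∂_{k+1}, so:

  H_0: rank C_0 − rank ∂_1 = 4 − 3 = 1, and the invariant factors of ∂_1 are all 1, so H_0 = Z.
  H_1: rank ker ∂_1 − rank ∂_2 = (4 − 3) − 0 = 1, and there is no ∂_2, so H_1 = Z.

As a check, the Euler characteristic is 4 − 4 = 0, which agrees with 1 − 1 = 0.
(K is a triangulation of the circle S^1.)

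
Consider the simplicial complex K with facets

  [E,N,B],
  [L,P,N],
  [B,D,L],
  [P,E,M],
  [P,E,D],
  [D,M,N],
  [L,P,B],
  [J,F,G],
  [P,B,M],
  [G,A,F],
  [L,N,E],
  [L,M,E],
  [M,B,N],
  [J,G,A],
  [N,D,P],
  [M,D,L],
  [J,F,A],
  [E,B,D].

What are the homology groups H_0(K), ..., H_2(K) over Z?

H_0 ≅ Z^2,  H_1 ≅ Z^2,  H_2 ≅ Z^2.

We work with the vertex ordering A < B < D < E < F < G < J < L < M < N < P. The simplices of K, each written with vertices in increasing order, are:

  0-simplices (11): A, B, D, E, F, G, J, L, M, N, P
  1-simplices (27): AF, AG, AJ, BD, BE, BL, BM, BN, BP, DE, DL, DM, DN, DP, EL, EM, EN, EP, FG, FJ, GJ, LM, LN, LP, MN, MP, NP
  2-simplices (18): AFG, AFJ, AGJ, BDE, BDL, BEN, BLP, BMN, BMP, DEP, DLM, DMN, DNP, ELM, ELN, EMP, FGJ, LNP

Hence C_0 ≅ Z^11, C_1 ≅ Z^27, C_2 ≅ Z^18.

The boundary map ∂_1: C_1 → C_0 sends each edge [p,q] (with p < q) to q − p. For instance
  ∂MN = N − M.
This gives a 11×27 integer matrix of rank 9; reducing to Smith normal form yields diagonal entries (1,1,1,1,1,1,1,1,1).

The boundary map ∂_2: C_2 → C_1 acts by ∂[p,q,r] = [q,r] − [p,r] + [p,q]. For instance
  ∂EMP = MP − EP + EM,
  ∂DNP = NP − DP + DN.
This gives a 27×18 integer matrix of rank 16; reducing to Smith normal form yields diagonal entries (1,1,1,1,1,1,1,1,1,1,1,1,1,1,1,1).

From H_k ≅ ker(∂_k) / im(∂_{k+1}) we obtain:

  H_0: rank C_0 − rank ∂_1 = 11 − 9 = 2, and the invariant factors of ∂_1 are all 1, so H_0 = Z^2.
  H_1: rank ker ∂_1 − rank ∂_2 = (27 − 9) − 16 = 2, and the invariant factors of ∂_2 are all 1, so H_1 = Z^2.
  H_2: rank ker ∂_2 − rank ∂_3 = (18 − 16) − 0 = 2, and there is no ∂_3, so H_2 = Z^2.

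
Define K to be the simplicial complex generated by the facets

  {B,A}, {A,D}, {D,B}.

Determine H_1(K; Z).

We work with the vertex ordering A < B < D. The simplices of K, each written with vertices in increasing order, are:

  0-simplices (3): A, B, D
  1-simplices (3): AB, AD, BD

Hence C_0 ≅ Z^3, C_1 ≅ Z^3.

Boundary ∂_1: C_1 → C_0 maps an edge to its endpoints' difference, ∂[p,q] = q − p. For instance
  ∂AB = B − A.
As a 3×3 matrix over Z this has rank 2, with invariant factors (1,1).

Computing H_k = (kernel of ∂_k) / (image of ∂_{k+1}):

  H_1: rank ker ∂_1 − rank ∂_2 = (3 − 2) − 0 = 1, and there is no ∂_2, so H_1 ≅ Z.

H_1 = Z.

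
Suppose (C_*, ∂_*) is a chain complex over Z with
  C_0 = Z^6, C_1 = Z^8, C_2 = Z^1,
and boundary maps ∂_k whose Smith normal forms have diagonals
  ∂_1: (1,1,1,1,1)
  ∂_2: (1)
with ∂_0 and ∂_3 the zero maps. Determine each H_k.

H_0 ≅ Z,  H_1 ≅ Z^2,  H_2 = 0.

H_0: b_0 = 6 − 0 − 5 = 1; torsion from ∂_1 factors > 1: none. So H_0 ≅ Z.
H_1: b_1 = 8 − 5 − 1 = 2; torsion from ∂_2 factors > 1: none. So H_1 ≅ Z^2.
H_2: b_2 = 1 − 1 − 0 = 0; torsion from ∂_3 factors > 1: none. So H_2 ≅ 0.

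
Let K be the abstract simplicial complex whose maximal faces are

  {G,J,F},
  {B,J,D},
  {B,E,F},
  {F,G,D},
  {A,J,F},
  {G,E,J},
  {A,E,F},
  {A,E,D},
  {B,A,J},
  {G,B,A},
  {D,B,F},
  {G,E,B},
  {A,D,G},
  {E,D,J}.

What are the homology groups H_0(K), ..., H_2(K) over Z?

H_0 = Z,  H_1 = Z^2,  H_2 = Z.

Order the vertices as A < B < D < E < F < G < J. Listing each simplex with vertices in this order, K has dimension 2 with simplices:

  0-simplices (7): A, B, D, E, F, G, J
  1-simplices (21): AB, AD, AE, AF, AG, AJ, BD, BE, BF, BG, BJ, DE, DF, DG, DJ, EF, EG, EJ, FG, FJ, GJ
  2-simplices (14): ABG, ABJ, ADE, ADG, AEF, AFJ, BDF, BDJ, BEF, BEG, DEJ, DFG, EGJ, FGJ

giving chain groups C_0 ≅ Z^7, C_1 ≅ Z^21, C_2 ≅ Z^14.

The boundary map ∂_1: C_1 → C_0 sends each edge [p,q] (with p < q) to q − p.
The 7×21 boundary matrix has rank 6 and Smith normal form diag(1,1,1,1,1,1).

Boundary ∂_2: C_2 → C_1 acts by ∂[p,q,r] = [q,r] − [p,r] + [p,q]. For instance
  ∂BDF = DF − BF + BD,
  ∂DEJ = EJ − DJ + DE.
As a 21×14 matrix over Z this has rank 13, with invariant factors (1,1,1,1,1,1,1,1,1,1,1,1,1).

Reading off H_k = ker ∂_k / im ∂_{k+1}:

  H_0: rank C_0 − rank ∂_1 = 7 − 6 = 1, and the invariant factors of ∂_1 are all 1, so H_0 ≅ Z.
  H_1: rank ker ∂_1 − rank ∂_2 = (21 − 6) − 13 = 2, and the invariant factors of ∂_2 are all 1, so H_1 ≅ Z^2.
  H_2: rank ker ∂_2 − rank ∂_3 = (14 − 13) − 0 = 1, and there is no ∂_3, so H_2 ≅ Z.

As a check, the Euler characteristic is 7 − 21 + 14 = 0, which agrees with 1 − 2 + 1 = 0.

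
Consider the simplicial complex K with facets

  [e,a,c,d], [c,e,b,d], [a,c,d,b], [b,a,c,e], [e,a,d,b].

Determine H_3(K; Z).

H_3 ≅ Z.

Order the vertices as a < b < c < d < e. Listing each simplex with vertices in this order, K has dimension 3 with simplices:

  0-simplices (5): a, b, c, d, e
  1-simplices (10): ab, ac, ad, ae, bc, bd, be, cd, ce, de
  2-simplices (10): abc, abd, abe, acd, ace, ade, bcd, bce, bde, cde
  3-simplices (5): abcd, abce, abde, acde, bcde

giving chain groups C_0 ≅ Z^5, C_1 ≅ Z^10, C_2 ≅ Z^10, C_3 ≅ Z^5.

∂_1: C_1 → C_0 maps an edge to its endpoints' difference, ∂[p,q] = q − p. For instance
  ∂ad = d − a.
The 5×10 boundary matrix has rank 4 and Smith normal form diag(1,1,1,1).

∂_2: C_2 → C_1 sends each 2-simplex [p,q,r] to [q,r] − [p,r] + [p,q]. For instance
  ∂bde = de − be + bd,
  ∂abc = bc − ac + ab.
As a 10×10 matrix over Z this has rank 6, with invariant factors (1,1,1,1,1,1).

∂_3: C_3 → C_2 sends each 3-simplex σ to the alternating sum Σ_i (−1)^i (σ with its i-th vertex removed). For instance
  ∂abce = bce − ace + abe − abc,
  ∂acde = cde − ade + ace − acd.
The resulting 10×5 matrix has rank 4, and its Smith normal form has invariant factors (1,1,1,1).

Now H_k = ker ∂_k / im ∂_{k+1}, so:

  H_3: rank ker ∂_3 − rank ∂_4 = (5 − 4) − 0 = 1, and there is no ∂_4, so H_3 = Z.

(K is a triangulation of the 3-sphere S^3.)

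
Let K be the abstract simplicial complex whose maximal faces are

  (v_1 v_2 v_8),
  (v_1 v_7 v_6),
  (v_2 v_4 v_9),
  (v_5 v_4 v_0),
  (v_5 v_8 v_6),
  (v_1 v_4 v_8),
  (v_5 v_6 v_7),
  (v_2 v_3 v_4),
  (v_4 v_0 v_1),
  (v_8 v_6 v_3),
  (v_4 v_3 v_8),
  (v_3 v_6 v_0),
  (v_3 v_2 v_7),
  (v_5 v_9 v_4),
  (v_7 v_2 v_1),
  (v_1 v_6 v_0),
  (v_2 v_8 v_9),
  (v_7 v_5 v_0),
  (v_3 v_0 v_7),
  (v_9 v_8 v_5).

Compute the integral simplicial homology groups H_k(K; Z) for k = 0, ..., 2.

H_0 ≅ Z,  H_1 ≅ Z × Z/2,  H_2 = 0.

We work with the vertex ordering v_0 < v_1 < v_2 < v_3 < v_4 < v_5 < v_6 < v_7 < v_8 < v_9. The simplices of K, each written with vertices in increasing order, are:

  0-simplices (10): [v_0], [v_1], [v_2], [v_3], [v_4], [v_5], [v_6], [v_7], [v_8], [v_9]
  1-simplices (30): (30 of them)
  2-simplices (20): (20 of them)

so the chain groups are C_0 ≅ Z^10, C_1 ≅ Z^30, C_2 ≅ Z^20.

∂_1: C_1 → C_0 maps an edge to its endpoints' difference, ∂[p,q] = q − p.
As a 10×30 matrix over Z this has rank 9, with invariant factors (1,1,1,1,1,1,1,1,1).

The boundary map ∂_2: C_2 → C_1 maps a triangle to the signed sum of its edges. For instance
  ∂[v_5,v_6,v_7] = [v_6,v_7] − [v_5,v_7] + [v_5,v_6],
  ∂[v_4,v_5,v_9] = [v_5,v_9] − [v_4,v_9] + [v_4,v_5].
As a 30×20 matrix over Z this has rank 20, with invariant factors (1,1,1,1,1,1,1,1,1,1,1,1,1,1,1,1,1,1,1,2).

Computing H_k = (kernel of ∂_k) / (image of ∂_{k+1}):

  H_0: rank C_0 − rank ∂_1 = 10 − 9 = 1, and the invariant factors of ∂_1 are all 1, so H_0 = Z.
  H_1: rank ker ∂_1 − rank ∂_2 = (30 − 9) − 20 = 1, and ∂_2 has invariant factor 2 > 1, so H_1 = Z × Z/2.
  H_2: rank ker ∂_2 − rank ∂_3 = (20 − 20) − 0 = 0, and there is no ∂_3, so H_2 = 0.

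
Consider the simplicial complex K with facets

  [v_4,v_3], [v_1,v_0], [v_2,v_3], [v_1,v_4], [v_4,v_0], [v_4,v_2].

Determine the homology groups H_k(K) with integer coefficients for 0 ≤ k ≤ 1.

H_0 ≅ Z,  H_1 ≅ Z^2.

Order the vertices as v_0 < v_1 < v_2 < v_3 < v_4. Listing each simplex with vertices in this order, K has dimension 1 with simplices:

  0-simplices (5): [v_0], [v_1], [v_2], [v_3], [v_4]
  1-simplices (6): [v_0,v_1], [v_0,v_4], [v_1,v_4], [v_2,v_3], [v_2,v_4], [v_3,v_4]

giving chain groups C_0 ≅ Z^5, C_1 ≅ Z^6.

The boundary map ∂_1: C_1 → C_0 is given by ∂[p,q] = [q] − [p].
This gives a 5×6 integer matrix of rank 4; reducing to Smith normal form yields diagonal entries (1,1,1,1).

Now H_k = ker ∂_k / im ∂_{k+1}, so:

  H_0: rank C_0 − rank ∂_1 = 5 − 4 = 1, and the invariant factors of ∂_1 are all 1, so H_0 = Z.
  H_1: rank ker ∂_1 − rank ∂_2 = (6 − 4) − 0 = 2, and there is no ∂_2, so H_1 = Z^2.

(K is a triangulation of a wedge of 2 circles.)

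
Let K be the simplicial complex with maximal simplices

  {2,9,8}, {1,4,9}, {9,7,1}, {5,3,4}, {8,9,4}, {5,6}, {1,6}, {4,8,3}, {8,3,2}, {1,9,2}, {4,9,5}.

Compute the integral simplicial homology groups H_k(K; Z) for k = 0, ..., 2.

H_0 = Z,  H_1 = Z,  H_2 = 0.

Fix the vertex order 1 < 2 < 3 < 4 < 5 < 6 < 7 < 8 < 9 and write every simplex with vertices in increasing order. Then dim K = 2 and the simplices of K are:

  0-simplices (9): [1], [2], [3], [4], [5], [6], [7], [8], [9]
  1-simplices (18): [1,2], [1,4], [1,6], [1,7], [1,9], [2,3], [2,8], [2,9], [3,4], [3,5], [3,8], [4,5], [4,8], [4,9], [5,6], [5,9], [7,9], [8,9]
  2-simplices (9): [1,2,9], [1,4,9], [1,7,9], [2,3,8], [2,8,9], [3,4,5], [3,4,8], [4,5,9], [4,8,9]

so the chain groups are C_0 ≅ Z^9, C_1 ≅ Z^18, C_2 ≅ Z^9.

The boundary map ∂_1: C_1 → C_0 sends each edge [p,q] (with p < q) to q − p. For instance
  ∂[3,8] = [8] − [3].
The resulting 9×18 matrix has rank 8, and its Smith normal form has invariant factors (1,1,1,1,1,1,1,1).

The boundary map ∂_2: C_2 → C_1 acts by ∂[p,q,r] = [q,r] − [p,r] + [p,q]. For instance
  ∂[1,7,9] = [7,9] − [1,9] + [1,7],
  ∂[2,8,9] = [8,9] − [2,9] + [2,8].
As a 18×9 matrix over Z this has rank 9, with invariant factors (1,1,1,1,1,1,1,1,1).

Computing H_k = (kernel of ∂_k) / (image of ∂_{k+1}):

  H_0: rank C_0 − rank ∂_1 = 9 − 8 = 1, and the invariant factors of ∂_1 are all 1, so H_0 ≅ Z.
  H_1: rank ker ∂_1 − rank ∂_2 = (18 − 8) − 9 = 1, and the invariant factors of ∂_2 are all 1, so H_1 ≅ Z.
  H_2: rank ker ∂_2 − rank ∂_3 = (9 − 9) − 0 = 0, and there is no ∂_3, so H_2 ≅ 0.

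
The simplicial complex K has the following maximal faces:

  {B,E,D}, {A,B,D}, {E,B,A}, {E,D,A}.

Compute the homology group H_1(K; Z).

Order the vertices as A < B < D < E. Listing each simplex with vertices in this order, K has dimension 2 with simplices:

  0-simplices (4): A, B, D, E
  1-simplices (6): AB, AD, AE, BD, BE, DE
  2-simplices (4): ABD, ABE, ADE, BDE

so the chain groups are C_0 ≅ Z^4, C_1 ≅ Z^6, C_2 ≅ Z^4.

The boundary map ∂_1: C_1 → C_0 sends each edge [p,q] (with p < q) to q − p. For instance
  ∂AD = D − A.
The 4×6 boundary matrix has rank 3 and Smith normal form diag(1,1,1).

The boundary map ∂_2: C_2 → C_1 maps a triangle to the signed sum of its edges. For instance
  ∂BDE = DE − BE + BD,
  ∂ADE = DE − AE + AD.
The resulting 6×4 matrix has rank 3, and its Smith normal form has invariant factors (1,1,1).

Computing H_k = (kernel of ∂_k) / (image of ∂_{k+1}):

  H_1: rank ker ∂_1 − rank ∂_2 = (6 − 3) − 3 = 0, and the invariant factors of ∂_2 are all 1, so H_1 ≅ 0.

H_1 ≅ 0.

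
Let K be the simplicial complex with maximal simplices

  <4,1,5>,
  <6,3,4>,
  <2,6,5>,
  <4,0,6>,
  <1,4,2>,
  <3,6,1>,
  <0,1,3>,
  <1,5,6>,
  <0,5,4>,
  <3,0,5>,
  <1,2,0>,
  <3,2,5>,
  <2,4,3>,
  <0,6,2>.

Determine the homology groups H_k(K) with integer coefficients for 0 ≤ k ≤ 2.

Fix the vertex order 0 < 1 < 2 < 3 < 4 < 5 < 6 and write every simplex with vertices in increasing order. Then dim K = 2 and the simplices of K are:

  0-simplices (7): [0], [1], [2], [3], [4], [5], [6]
  1-simplices (21): [0,1], [0,2], [0,3], [0,4], [0,5], [0,6], [1,2], [1,3], [1,4], [1,5], [1,6], [2,3], [2,4], [2,5], [2,6], [3,4], [3,5], [3,6], [4,5], [4,6], [5,6]
  2-simplices (14): [0,1,2], [0,1,3], [0,2,6], [0,3,5], [0,4,5], [0,4,6], [1,2,4], [1,3,6], [1,4,5], [1,5,6], [2,3,4], [2,3,5], [2,5,6], [3,4,6]

Hence C_0 ≅ Z^7, C_1 ≅ Z^21, C_2 ≅ Z^14.

∂_1: C_1 → C_0 sends each edge [p,q] (with p < q) to q − p. For instance
  ∂[1,4] = [4] − [1].
The 7×21 boundary matrix has rank 6 and Smith normal form diag(1,1,1,1,1,1).

The boundary map ∂_2: C_2 → C_1 acts by ∂[p,q,r] = [q,r] − [p,r] + [p,q]. For instance
  ∂[1,5,6] = [5,6] − [1,6] + [1,5],
  ∂[0,2,6] = [2,6] − [0,6] + [0,2].
As a 21×14 matrix over Z this has rank 13, with invariant factors (1,1,1,1,1,1,1,1,1,1,1,1,1).

From H_k ≅ ker(∂_k) / im(∂_{k+1}) we obtain:

  H_0: rank C_0 − rank ∂_1 = 7 − 6 = 1, and the invariant factors of ∂_1 are all 1, so H_0 = Z.
  H_1: rank ker ∂_1 − rank ∂_2 = (21 − 6) − 13 = 2, and the invariant factors of ∂_2 are all 1, so H_1 = Z^2.
  H_2: rank ker ∂_2 − rank ∂_3 = (14 − 13) − 0 = 1, and there is no ∂_3, so H_2 = Z.

As a check, the Euler characteristic is 7 − 21 + 14 = 0, which agrees with 1 − 2 + 1 = 0.

H_0 = Z,  H_1 = Z^2,  H_2 = Z.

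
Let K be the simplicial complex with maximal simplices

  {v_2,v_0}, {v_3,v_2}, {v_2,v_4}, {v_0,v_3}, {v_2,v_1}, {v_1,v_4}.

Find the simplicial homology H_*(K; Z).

H_0 = Z,  H_1 = Z^2.

We work with the vertex ordering v_0 < v_1 < v_2 < v_3 < v_4. The simplices of K, each written with vertices in increasing order, are:

  0-simplices (5): [v_0], [v_1], [v_2], [v_3], [v_4]
  1-simplices (6): [v_0,v_2], [v_0,v_3], [v_1,v_2], [v_1,v_4], [v_2,v_3], [v_2,v_4]

so the chain groups are C_0 ≅ Z^5, C_1 ≅ Z^6.

Boundary ∂_1: C_1 → C_0 sends each edge [p,q] (with p < q) to q − p. For instance
  ∂[v_0,v_2] = [v_2] − [v_0].
This gives a 5×6 integer matrix of rank 4; reducing to Smith normal form yields diagonal entries (1,1,1,1).

Reading off H_k = ker ∂_k / im ∂_{k+1}:

  H_0: rank C_0 − rank ∂_1 = 5 − 4 = 1, and the invariant factors of ∂_1 are all 1, so H_0 ≅ Z.
  H_1: rank ker ∂_1 − rank ∂_2 = (6 − 4) − 0 = 2, and there is no ∂_2, so H_1 ≅ Z^2.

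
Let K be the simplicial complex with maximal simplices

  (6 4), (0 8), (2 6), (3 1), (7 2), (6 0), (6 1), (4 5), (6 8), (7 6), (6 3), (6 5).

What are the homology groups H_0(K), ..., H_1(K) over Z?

Take the total order 0 < 1 < 2 < 3 < 4 < 5 < 6 < 7 < 8 on the vertex set. Then K (dimension 1) consists of the simplices:

  0-simplices (9): [0], [1], [2], [3], [4], [5], [6], [7], [8]
  1-simplices (12): [0,6], [0,8], [1,3], [1,6], [2,6], [2,7], [3,6], [4,5], [4,6], [5,6], [6,7], [6,8]

so the chain groups are C_0 ≅ Z^9, C_1 ≅ Z^12.

∂_1: C_1 → C_0 maps an edge to its endpoints' difference, ∂[p,q] = q − p.
The 9×12 boundary matrix has rank 8 and Smith normal form diag(1,1,1,1,1,1,1,1).

Computing H_k = (kernel of ∂_k) / (image of ∂_{k+1}):

  H_0: rank C_0 − rank ∂_1 = 9 − 8 = 1, and the invariant factors of ∂_1 are all 1, so H_0 = Z.
  H_1: rank ker ∂_1 − rank ∂_2 = (12 − 8) − 0 = 4, and there is no ∂_2, so H_1 = Z^4.

(K is a triangulation of a wedge of 4 circles.)

H_0 ≅ Z,  H_1 ≅ Z^4.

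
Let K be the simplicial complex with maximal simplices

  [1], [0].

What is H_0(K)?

H_0 = Z^2.

Order the vertices as 0 < 1. Listing each simplex with vertices in this order, K has dimension 0 with simplices:

  0-simplices (2): [0], [1]

giving chain groups C_0 ≅ Z^2.

Computing H_k = (kernel of ∂_k) / (image of ∂_{k+1}):

  H_0: rank C_0 − rank ∂_1 = 2 − 0 = 2, and there is no ∂_1, so H_0 ≅ Z^2.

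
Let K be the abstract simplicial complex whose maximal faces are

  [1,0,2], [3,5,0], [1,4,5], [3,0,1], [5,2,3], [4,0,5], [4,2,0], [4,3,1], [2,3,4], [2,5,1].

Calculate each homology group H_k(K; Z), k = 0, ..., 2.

H_0 = Z,  H_1 = Z/2,  H_2 = 0.

We work with the vertex ordering 0 < 1 < 2 < 3 < 4 < 5. The simplices of K, each written with vertices in increasing order, are:

  0-simplices (6): [0], [1], [2], [3], [4], [5]
  1-simplices (15): [0,1], [0,2], [0,3], [0,4], [0,5], [1,2], [1,3], [1,4], [1,5], [2,3], [2,4], [2,5], [3,4], [3,5], [4,5]
  2-simplices (10): [0,1,2], [0,1,3], [0,2,4], [0,3,5], [0,4,5], [1,2,5], [1,3,4], [1,4,5], [2,3,4], [2,3,5]

so the chain groups are C_0 ≅ Z^6, C_1 ≅ Z^15, C_2 ≅ Z^10.

∂_1: C_1 → C_0 maps an edge to its endpoints' difference, ∂[p,q] = q − p. For instance
  ∂[0,3] = [3] − [0].
This gives a 6×15 integer matrix of rank 5; reducing to Smith normal form yields diagonal entries (1,1,1,1,1).

Boundary ∂_2: C_2 → C_1 maps a triangle to the signed sum of its edges. For instance
  ∂[1,2,5] = [2,5] − [1,5] + [1,2],
  ∂[2,3,4] = [3,4] − [2,4] + [2,3].
This gives a 15×10 integer matrix of rank 10; reducing to Smith normal form yields diagonal entries (1,1,1,1,1,1,1,1,1,2).

Now H_k = ker ∂_k / im ∂_{k+1}, so:

  H_0: rank C_0 − rank ∂_1 = 6 − 5 = 1, and the invariant factors of ∂_1 are all 1, so H_0 ≅ Z.
  H_1: rank ker ∂_1 − rank ∂_2 = (15 − 5) − 10 = 0, and ∂_2 has invariant factor 2 > 1, so H_1 ≅ Z/2.
  H_2: rank ker ∂_2 − rank ∂_3 = (10 − 10) − 0 = 0, and there is no ∂_3, so H_2 ≅ 0.

As a check, the Euler characteristic is 6 − 15 + 10 = 1, which agrees with 1 − 0 + 0 = 1.
(K is a triangulation of the real projective plane RP^2.)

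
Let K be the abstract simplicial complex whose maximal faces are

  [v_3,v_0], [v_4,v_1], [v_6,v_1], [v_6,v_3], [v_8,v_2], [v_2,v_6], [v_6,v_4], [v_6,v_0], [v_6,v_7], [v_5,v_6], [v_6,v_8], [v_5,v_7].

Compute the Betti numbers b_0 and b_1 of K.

b_0 = 1, b_1 = 4.

Fix the vertex order v_0 < v_1 < v_2 < v_3 < v_4 < v_5 < v_6 < v_7 < v_8 and write every simplex with vertices in increasing order. Then dim K = 1 and the simplices of K are:

  0-simplices (9): [v_0], [v_1], [v_2], [v_3], [v_4], [v_5], [v_6], [v_7], [v_8]
  1-simplices (12): [v_0,v_3], [v_0,v_6], [v_1,v_4], [v_1,v_6], [v_2,v_6], [v_2,v_8], [v_3,v_6], [v_4,v_6], [v_5,v_6], [v_5,v_7], [v_6,v_7], [v_6,v_8]

Hence C_0 ≅ Z^9, C_1 ≅ Z^12.

∂_1: C_1 → C_0 is given by ∂[p,q] = [q] − [p]. For instance
  ∂[v_0,v_3] = [v_3] − [v_0].
The resulting 9×12 matrix has rank 8, and its Smith normal form has invariant factors (1,1,1,1,1,1,1,1).

From H_k ≅ ker(∂_k) / im(∂_{k+1}) we obtain:

  H_0: rank C_0 − rank ∂_1 = 9 − 8 = 1, and the invariant factors of ∂_1 are all 1, so H_0 ≅ Z.
  H_1: rank ker ∂_1 − rank ∂_2 = (12 − 8) − 0 = 4, and there is no ∂_2, so H_1 ≅ Z^4.

Hence the Betti numbers are b_0 = 1, b_1 = 4.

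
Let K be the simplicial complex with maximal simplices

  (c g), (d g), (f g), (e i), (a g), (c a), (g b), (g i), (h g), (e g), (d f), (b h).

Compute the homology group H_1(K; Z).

H_1 ≅ Z^4.

Order the vertices as a < b < c < d < e < f < g < h < i. Listing each simplex with vertices in this order, K has dimension 1 with simplices:

  0-simplices (9): a, b, c, d, e, f, g, h, i
  1-simplices (12): ac, ag, bg, bh, cg, df, dg, eg, ei, fg, gh, gi

giving chain groups C_0 ≅ Z^9, C_1 ≅ Z^12.

The boundary map ∂_1: C_1 → C_0 sends each edge [p,q] (with p < q) to q − p. For instance
  ∂fg = g − f.
The 9×12 boundary matrix has rank 8 and Smith normal form diag(1,1,1,1,1,1,1,1).

From H_k ≅ ker(∂_k) / im(∂_{k+1}) we obtain:

  H_1: rank ker ∂_1 − rank ∂_2 = (12 − 8) − 0 = 4, and there is no ∂_2, so H_1 = Z^4.

(K is a triangulation of a wedge of 4 circles.)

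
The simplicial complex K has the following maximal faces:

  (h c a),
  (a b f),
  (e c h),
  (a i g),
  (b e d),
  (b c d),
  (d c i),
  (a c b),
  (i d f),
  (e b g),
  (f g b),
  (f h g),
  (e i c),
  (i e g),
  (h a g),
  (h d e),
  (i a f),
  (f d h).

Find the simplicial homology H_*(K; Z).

K has 9 vertices, 27 edges, 18 triangles.
rank ∂_0 = 0, rank ∂_1 = 8 ⇒ b_0 = 9 − 0 − 8 = 1; all invariant factors of ∂_1 are 1 so no torsion. So H_0 = Z.
rank ∂_1 = 8, rank ∂_2 = 18 ⇒ b_1 = 27 − 8 − 18 = 1; ∂_2 has invariant factor(s) [2] giving torsion. So H_1 = Z ⊕ Z/2.
rank ∂_2 = 18, rank ∂_3 = 0 ⇒ b_2 = 18 − 18 − 0 = 0. So H_2 = 0.

H_0 = Z,  H_1 = Z ⊕ Z/2,  H_2 = 0.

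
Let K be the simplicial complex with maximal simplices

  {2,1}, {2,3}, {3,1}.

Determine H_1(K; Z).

We work with the vertex ordering 1 < 2 < 3. The simplices of K, each written with vertices in increasing order, are:

  0-simplices (3): [1], [2], [3]
  1-simplices (3): [1,2], [1,3], [2,3]

Hence C_0 ≅ Z^3, C_1 ≅ Z^3.

∂_1: C_1 → C_0 maps an edge to its endpoints' difference, ∂[p,q] = q − p.
This gives a 3×3 integer matrix of rank 2; reducing to Smith normal form yields diagonal entries (1,1).

From H_k ≅ ker(∂_k) / im(∂_{k+1}) we obtain:

  H_1: rank ker ∂_1 − rank ∂_2 = (3 − 2) − 0 = 1, and there is no ∂_2, so H_1 ≅ Z.

(K is a triangulation of the circle S^1.)

H_1 = Z.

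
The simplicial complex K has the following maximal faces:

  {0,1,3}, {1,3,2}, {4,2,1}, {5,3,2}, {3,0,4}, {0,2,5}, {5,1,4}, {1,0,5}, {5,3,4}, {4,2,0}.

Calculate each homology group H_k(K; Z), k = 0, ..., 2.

Take the total order 0 < 1 < 2 < 3 < 4 < 5 on the vertex set. Then K (dimension 2) consists of the simplices:

  0-simplices (6): [0], [1], [2], [3], [4], [5]
  1-simplices (15): [0,1], [0,2], [0,3], [0,4], [0,5], [1,2], [1,3], [1,4], [1,5], [2,3], [2,4], [2,5], [3,4], [3,5], [4,5]
  2-simplices (10): [0,1,3], [0,1,5], [0,2,4], [0,2,5], [0,3,4], [1,2,3], [1,2,4], [1,4,5], [2,3,5], [3,4,5]

giving chain groups C_0 ≅ Z^6, C_1 ≅ Z^15, C_2 ≅ Z^10.

∂_1: C_1 → C_0 is given by ∂[p,q] = [q] − [p]. For instance
  ∂[1,3] = [3] − [1].
The resulting 6×15 matrix has rank 5, and its Smith normal form has invariant factors (1,1,1,1,1).

The boundary map ∂_2: C_2 → C_1 sends each 2-simplex [p,q,r] to [q,r] − [p,r] + [p,q]. For instance
  ∂[3,4,5] = [4,5] − [3,5] + [3,4],
  ∂[2,3,5] = [3,5] − [2,5] + [2,3].
The 15×10 boundary matrix has rank 10 and Smith normal form diag(1,1,1,1,1,1,1,1,1,2).

Computing H_k = (kernel of ∂_k) / (image of ∂_{k+1}):

  H_0: rank C_0 − rank ∂_1 = 6 − 5 = 1, and the invariant factors of ∂_1 are all 1, so H_0 ≅ Z.
  H_1: rank ker ∂_1 − rank ∂_2 = (15 − 5) − 10 = 0, and ∂_2 has invariant factor 2 > 1, so H_1 ≅ Z_2.
  H_2: rank ker ∂_2 − rank ∂_3 = (10 − 10) − 0 = 0, and there is no ∂_3, so H_2 ≅ 0.

H_0 ≅ Z,  H_1 ≅ Z_2,  H_2 = 0.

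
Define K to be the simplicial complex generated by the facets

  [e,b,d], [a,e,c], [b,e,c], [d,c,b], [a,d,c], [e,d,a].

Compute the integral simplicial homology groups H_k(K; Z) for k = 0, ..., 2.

H_0 ≅ Z,  H_1 = 0,  H_2 ≅ Z.

Order the vertices as a < b < c < d < e. Listing each simplex with vertices in this order, K has dimension 2 with simplices:

  0-simplices (5): a, b, c, d, e
  1-simplices (9): ac, ad, ae, bc, bd, be, cd, ce, de
  2-simplices (6): acd, ace, ade, bcd, bce, bde

so the chain groups are C_0 ≅ Z^5, C_1 ≅ Z^9, C_2 ≅ Z^6.

Boundary ∂_1: C_1 → C_0 sends each edge [p,q] (with p < q) to q − p.
This gives a 5×9 integer matrix of rank 4; reducing to Smith normal form yields diagonal entries (1,1,1,1).

Boundary ∂_2: C_2 → C_1 acts by ∂[p,q,r] = [q,r] − [p,r] + [p,q]. For instance
  ∂acd = cd − ad + ac,
  ∂ade = de − ae + ad.
As a 9×6 matrix over Z this has rank 5, with invariant factors (1,1,1,1,1).

Now H_k = ker ∂_k / im ∂_{k+1}, so:

  H_0: rank C_0 − rank ∂_1 = 5 − 4 = 1, and the invariant factors of ∂_1 are all 1, so H_0 ≅ Z.
  H_1: rank ker ∂_1 − rank ∂_2 = (9 − 4) − 5 = 0, and the invariant factors of ∂_2 are all 1, so H_1 ≅ 0.
  H_2: rank ker ∂_2 − rank ∂_3 = (6 − 5) − 0 = 1, and there is no ∂_3, so H_2 ≅ Z.

As a check, the Euler characteristic is 5 − 9 + 6 = 2, which agrees with 1 − 0 + 1 = 2.
(K is a triangulation of the 2-sphere S^2.)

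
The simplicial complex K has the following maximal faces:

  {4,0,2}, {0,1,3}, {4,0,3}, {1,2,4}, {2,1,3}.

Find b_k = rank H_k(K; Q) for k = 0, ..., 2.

K has 5 vertices, 10 edges, 5 triangles.
rank ∂_0 = 0, rank ∂_1 = 4 ⇒ b_0 = 5 − 0 − 4 = 1; all invariant factors of ∂_1 are 1 so no torsion. So H_0 ≅ Z.
rank ∂_1 = 4, rank ∂_2 = 5 ⇒ b_1 = 10 − 4 − 5 = 1; all invariant factors of ∂_2 are 1 so no torsion. So H_1 ≅ Z.
rank ∂_2 = 5, rank ∂_3 = 0 ⇒ b_2 = 5 − 5 − 0 = 0. So H_2 ≅ 0.

b_0 = 1, b_1 = 1, b_2 = 0.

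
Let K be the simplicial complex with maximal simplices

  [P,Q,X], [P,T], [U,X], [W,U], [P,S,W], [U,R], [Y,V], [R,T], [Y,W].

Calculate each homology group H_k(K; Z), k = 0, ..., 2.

H_0 = Z,  H_1 = Z^2,  H_2 = 0.

Fix the vertex order P < Q < R < S < T < U < V < W < X < Y and write every simplex with vertices in increasing order. Then dim K = 2 and the simplices of K are:

  0-simplices (10): P, Q, R, S, T, U, V, W, X, Y
  1-simplices (13): PQ, PS, PT, PW, PX, QX, RT, RU, SW, UW, UX, VY, WY
  2-simplices (2): PQX, PSW

giving chain groups C_0 ≅ Z^10, C_1 ≅ Z^13, C_2 ≅ Z^2.

∂_1: C_1 → C_0 is given by ∂[p,q] = [q] − [p]. For instance
  ∂PQ = Q − P.
The resulting 10×13 matrix has rank 9, and its Smith normal form has invariant factors (1,1,1,1,1,1,1,1,1).

∂_2: C_2 → C_1 acts by ∂[p,q,r] = [q,r] − [p,r] + [p,q]. For instance
  ∂PSW = SW − PW + PS,
  ∂PQX = QX − PX + PQ.
As a 13×2 matrix over Z this has rank 2, with invariant factors (1,1).

From H_k ≅ ker(∂_k) / im(∂_{k+1}) we obtain:

  H_0: rank C_0 − rank ∂_1 = 10 − 9 = 1, and the invariant factors of ∂_1 are all 1, so H_0 = Z.
  H_1: rank ker ∂_1 − rank ∂_2 = (13 − 9) − 2 = 2, and the invariant factors of ∂_2 are all 1, so H_1 = Z^2.
  H_2: rank ker ∂_2 − rank ∂_3 = (2 − 2) − 0 = 0, and there is no ∂_3, so H_2 = 0.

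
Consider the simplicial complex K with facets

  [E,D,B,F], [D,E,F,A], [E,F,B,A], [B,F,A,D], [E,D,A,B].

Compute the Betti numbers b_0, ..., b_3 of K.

b_0 = 1, b_1 = 0, b_2 = 0, b_3 = 1.

Fix the vertex order A < B < D < E < F and write every simplex with vertices in increasing order. Then dim K = 3 and the simplices of K are:

  0-simplices (5): A, B, D, E, F
  1-simplices (10): AB, AD, AE, AF, BD, BE, BF, DE, DF, EF
  2-simplices (10): ABD, ABE, ABF, ADE, ADF, AEF, BDE, BDF, BEF, DEF
  3-simplices (5): ABDE, ABDF, ABEF, ADEF, BDEF

Hence C_0 ≅ Z^5, C_1 ≅ Z^10, C_2 ≅ Z^10, C_3 ≅ Z^5.

Boundary ∂_1: C_1 → C_0 maps an edge to its endpoints' difference, ∂[p,q] = q − p.
The resulting 5×10 matrix has rank 4, and its Smith normal form has invariant factors (1,1,1,1).

Boundary ∂_2: C_2 → C_1 acts by ∂[p,q,r] = [q,r] − [p,r] + [p,q]. For instance
  ∂BDF = DF − BF + BD,
  ∂ABF = BF − AF + AB.
As a 10×10 matrix over Z this has rank 6, with invariant factors (1,1,1,1,1,1).

Boundary ∂_3: C_3 → C_2 sends each 3-simplex σ to the alternating sum Σ_i (−1)^i (σ with its i-th vertex removed). For instance
  ∂ABDF = BDF − ADF + ABF − ABD,
  ∂ADEF = DEF − AEF + ADF − ADE.
This gives a 10×5 integer matrix of rank 4; reducing to Smith normal form yields diagonal entries (1,1,1,1).

Computing H_k = (kernel of ∂_k) / (image of ∂_{k+1}):

  H_0: rank C_0 − rank ∂_1 = 5 − 4 = 1, and the invariant factors of ∂_1 are all 1, so H_0 = Z.
  H_1: rank ker ∂_1 − rank ∂_2 = (10 − 4) − 6 = 0, and the invariant factors of ∂_2 are all 1, so H_1 = 0.
  H_2: rank ker ∂_2 − rank ∂_3 = (10 − 6) − 4 = 0, and the invariant factors of ∂_3 are all 1, so H_2 = 0.
  H_3: rank ker ∂_3 − rank ∂_4 = (5 − 4) − 0 = 1, and there is no ∂_4, so H_3 = Z.

As a check, the Euler characteristic is 5 − 10 + 10 − 5 = 0, which agrees with 1 − 0 + 0 − 1 = 0.

Hence the Betti numbers are b_0 = 1, b_1 = 0, b_2 = 0, b_3 = 1.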